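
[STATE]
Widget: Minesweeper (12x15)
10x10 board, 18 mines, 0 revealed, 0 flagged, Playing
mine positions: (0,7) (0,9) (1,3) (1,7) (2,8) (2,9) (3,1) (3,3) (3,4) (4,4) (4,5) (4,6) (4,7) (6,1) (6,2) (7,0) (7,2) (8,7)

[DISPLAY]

■■■■■■■■■■  
■■■■■■■■■■  
■■■■■■■■■■  
■■■■■■■■■■  
■■■■■■■■■■  
■■■■■■■■■■  
■■■■■■■■■■  
■■■■■■■■■■  
■■■■■■■■■■  
■■■■■■■■■■  
            
            
            
            
            


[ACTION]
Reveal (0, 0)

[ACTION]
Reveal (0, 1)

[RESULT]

  1■■■■■■■  
  1■■■■■■■  
113■■■■■■■  
■■■■■■■■■■  
■■■■■■■■■■  
■■■■■■■■■■  
■■■■■■■■■■  
■■■■■■■■■■  
■■■■■■■■■■  
■■■■■■■■■■  
            
            
            
            
            


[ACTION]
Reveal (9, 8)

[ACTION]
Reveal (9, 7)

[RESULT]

  1■■■■■■■  
  1■■■■■■■  
113■■■■■■■  
■■■■■■■■■■  
■■■■■■■■■■  
■■■■■■■■■■  
■■■■■■■■■■  
■■■■■■■■■■  
■■■■■■■■■■  
■■■■■■■11■  
            
            
            
            
            


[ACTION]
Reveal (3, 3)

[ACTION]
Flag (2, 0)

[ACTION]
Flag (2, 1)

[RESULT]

  1■■■■✹■✹  
  1✹■■■✹■■  
113■■■■■✹✹  
■✹■✹✹■■■■■  
■■■■✹✹✹✹■■  
■■■■■■■■■■  
■✹✹■■■■■■■  
✹■✹■■■■■■■  
■■■■■■■✹■■  
■■■■■■■11■  
            
            
            
            
            


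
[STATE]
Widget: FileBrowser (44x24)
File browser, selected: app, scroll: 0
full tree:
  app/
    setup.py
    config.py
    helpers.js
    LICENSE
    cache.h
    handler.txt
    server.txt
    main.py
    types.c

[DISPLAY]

> [-] app/                                  
    setup.py                                
    config.py                               
    helpers.js                              
    LICENSE                                 
    cache.h                                 
    handler.txt                             
    server.txt                              
    main.py                                 
    types.c                                 
                                            
                                            
                                            
                                            
                                            
                                            
                                            
                                            
                                            
                                            
                                            
                                            
                                            
                                            


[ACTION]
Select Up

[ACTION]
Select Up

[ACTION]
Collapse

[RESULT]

> [+] app/                                  
                                            
                                            
                                            
                                            
                                            
                                            
                                            
                                            
                                            
                                            
                                            
                                            
                                            
                                            
                                            
                                            
                                            
                                            
                                            
                                            
                                            
                                            
                                            


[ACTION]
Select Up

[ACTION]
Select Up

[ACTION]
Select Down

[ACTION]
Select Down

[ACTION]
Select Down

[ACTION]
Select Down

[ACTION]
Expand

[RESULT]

> [-] app/                                  
    setup.py                                
    config.py                               
    helpers.js                              
    LICENSE                                 
    cache.h                                 
    handler.txt                             
    server.txt                              
    main.py                                 
    types.c                                 
                                            
                                            
                                            
                                            
                                            
                                            
                                            
                                            
                                            
                                            
                                            
                                            
                                            
                                            


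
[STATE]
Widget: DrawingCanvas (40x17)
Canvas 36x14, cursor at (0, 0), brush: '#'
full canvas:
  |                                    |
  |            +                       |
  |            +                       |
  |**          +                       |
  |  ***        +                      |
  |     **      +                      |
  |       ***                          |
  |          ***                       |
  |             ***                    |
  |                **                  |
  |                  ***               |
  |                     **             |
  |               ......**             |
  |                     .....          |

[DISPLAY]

+                                       
            +                           
            +                           
**          +                           
  ***        +                          
     **      +                          
       ***                              
          ***                           
             ***                        
                **                      
                  ***                   
                     **                 
               ......**                 
                     .....              
                                        
                                        
                                        


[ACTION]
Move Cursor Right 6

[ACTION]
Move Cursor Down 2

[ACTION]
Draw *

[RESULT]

                                        
            +                           
      *     +                           
**          +                           
  ***        +                          
     **      +                          
       ***                              
          ***                           
             ***                        
                **                      
                  ***                   
                     **                 
               ......**                 
                     .....              
                                        
                                        
                                        


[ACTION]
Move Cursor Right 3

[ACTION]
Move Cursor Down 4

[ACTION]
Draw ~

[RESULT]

                                        
            +                           
      *     +                           
**          +                           
  ***        +                          
     **      +                          
       **~                              
          ***                           
             ***                        
                **                      
                  ***                   
                     **                 
               ......**                 
                     .....              
                                        
                                        
                                        


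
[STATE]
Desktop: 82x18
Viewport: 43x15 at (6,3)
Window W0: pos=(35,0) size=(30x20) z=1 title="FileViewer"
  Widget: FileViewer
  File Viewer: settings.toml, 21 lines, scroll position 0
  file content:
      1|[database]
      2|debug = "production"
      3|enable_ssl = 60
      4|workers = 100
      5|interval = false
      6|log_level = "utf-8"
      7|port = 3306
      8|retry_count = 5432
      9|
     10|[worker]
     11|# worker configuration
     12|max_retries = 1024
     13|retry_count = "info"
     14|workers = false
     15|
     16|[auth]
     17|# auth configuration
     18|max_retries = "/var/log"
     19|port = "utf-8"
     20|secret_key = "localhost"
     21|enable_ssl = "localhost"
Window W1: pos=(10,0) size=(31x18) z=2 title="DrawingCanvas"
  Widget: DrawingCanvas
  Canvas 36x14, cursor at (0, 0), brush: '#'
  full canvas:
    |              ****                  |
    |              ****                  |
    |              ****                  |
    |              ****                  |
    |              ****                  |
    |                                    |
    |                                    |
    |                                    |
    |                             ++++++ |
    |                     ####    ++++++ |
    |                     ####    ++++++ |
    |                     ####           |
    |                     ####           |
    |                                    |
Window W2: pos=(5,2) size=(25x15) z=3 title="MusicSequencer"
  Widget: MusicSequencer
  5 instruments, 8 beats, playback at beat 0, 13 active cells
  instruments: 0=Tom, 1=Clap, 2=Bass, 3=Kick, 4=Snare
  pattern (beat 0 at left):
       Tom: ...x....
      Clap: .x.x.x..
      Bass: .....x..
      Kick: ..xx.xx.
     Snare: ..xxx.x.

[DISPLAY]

 MusicSequencer        ┃          ┃base]   
───────────────────────┨          ┃ = "prod
      ▼1234567         ┃          ┃e_ssl = 
   Tom···█····         ┃          ┃rs = 100
  Clap·█·█·█··         ┃          ┃val = fa
  Bass·····█··         ┃          ┃evel = "
  Kick··██·██·         ┃          ┃= 3306  
 Snare··███·█·         ┃          ┃_count =
                       ┃          ┃        
                       ┃  ####    ┃er]     
                       ┃  ####    ┃ker conf
                       ┃  ####    ┃etries =
                       ┃  ####    ┃_count =
━━━━━━━━━━━━━━━━━━━━━━━┛          ┃rs = fal
    ┗━━━━━━━━━━━━━━━━━━━━━━━━━━━━━┛        


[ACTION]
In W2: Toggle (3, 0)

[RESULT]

 MusicSequencer        ┃          ┃base]   
───────────────────────┨          ┃ = "prod
      ▼1234567         ┃          ┃e_ssl = 
   Tom···█····         ┃          ┃rs = 100
  Clap·█·█·█··         ┃          ┃val = fa
  Bass·····█··         ┃          ┃evel = "
  Kick█·██·██·         ┃          ┃= 3306  
 Snare··███·█·         ┃          ┃_count =
                       ┃          ┃        
                       ┃  ####    ┃er]     
                       ┃  ####    ┃ker conf
                       ┃  ####    ┃etries =
                       ┃  ####    ┃_count =
━━━━━━━━━━━━━━━━━━━━━━━┛          ┃rs = fal
    ┗━━━━━━━━━━━━━━━━━━━━━━━━━━━━━┛        


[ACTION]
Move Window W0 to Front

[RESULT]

 MusicSequencer        ┃     ┃[database]   
───────────────────────┨     ┃debug = "prod
      ▼1234567         ┃     ┃enable_ssl = 
   Tom···█····         ┃     ┃workers = 100
  Clap·█·█·█··         ┃     ┃interval = fa
  Bass·····█··         ┃     ┃log_level = "
  Kick█·██·██·         ┃     ┃port = 3306  
 Snare··███·█·         ┃     ┃retry_count =
                       ┃     ┃             
                       ┃  ###┃[worker]     
                       ┃  ###┃# worker conf
                       ┃  ###┃max_retries =
                       ┃  ###┃retry_count =
━━━━━━━━━━━━━━━━━━━━━━━┛     ┃workers = fal
    ┗━━━━━━━━━━━━━━━━━━━━━━━━┃             


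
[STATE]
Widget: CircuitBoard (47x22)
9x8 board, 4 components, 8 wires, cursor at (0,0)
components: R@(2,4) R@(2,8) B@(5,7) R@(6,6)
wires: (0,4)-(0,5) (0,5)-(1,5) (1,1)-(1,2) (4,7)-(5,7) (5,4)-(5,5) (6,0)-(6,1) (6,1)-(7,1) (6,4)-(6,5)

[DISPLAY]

   0 1 2 3 4 5 6 7 8                           
0  [.]              · ─ ·                      
                        │                      
1       · ─ ·           ·                      
                                               
2                   R               R          
                                               
3                                              
                                               
4                               ·              
                                │              
5                   · ─ ·       B              
                                               
6   · ─ ·           · ─ ·   R                  
        │                                      
7       ·                                      
Cursor: (0,0)                                  
                                               
                                               
                                               
                                               
                                               


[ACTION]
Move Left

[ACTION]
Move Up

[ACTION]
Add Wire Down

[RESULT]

   0 1 2 3 4 5 6 7 8                           
0  [.]              · ─ ·                      
    │                   │                      
1   ·   · ─ ·           ·                      
                                               
2                   R               R          
                                               
3                                              
                                               
4                               ·              
                                │              
5                   · ─ ·       B              
                                               
6   · ─ ·           · ─ ·   R                  
        │                                      
7       ·                                      
Cursor: (0,0)                                  
                                               
                                               
                                               
                                               
                                               


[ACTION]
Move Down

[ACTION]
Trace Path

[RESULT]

   0 1 2 3 4 5 6 7 8                           
0   ·               · ─ ·                      
    │                   │                      
1  [.]  · ─ ·           ·                      
                                               
2                   R               R          
                                               
3                                              
                                               
4                               ·              
                                │              
5                   · ─ ·       B              
                                               
6   · ─ ·           · ─ ·   R                  
        │                                      
7       ·                                      
Cursor: (1,0)  Trace: Path with 2 nodes, no com
                                               
                                               
                                               
                                               
                                               


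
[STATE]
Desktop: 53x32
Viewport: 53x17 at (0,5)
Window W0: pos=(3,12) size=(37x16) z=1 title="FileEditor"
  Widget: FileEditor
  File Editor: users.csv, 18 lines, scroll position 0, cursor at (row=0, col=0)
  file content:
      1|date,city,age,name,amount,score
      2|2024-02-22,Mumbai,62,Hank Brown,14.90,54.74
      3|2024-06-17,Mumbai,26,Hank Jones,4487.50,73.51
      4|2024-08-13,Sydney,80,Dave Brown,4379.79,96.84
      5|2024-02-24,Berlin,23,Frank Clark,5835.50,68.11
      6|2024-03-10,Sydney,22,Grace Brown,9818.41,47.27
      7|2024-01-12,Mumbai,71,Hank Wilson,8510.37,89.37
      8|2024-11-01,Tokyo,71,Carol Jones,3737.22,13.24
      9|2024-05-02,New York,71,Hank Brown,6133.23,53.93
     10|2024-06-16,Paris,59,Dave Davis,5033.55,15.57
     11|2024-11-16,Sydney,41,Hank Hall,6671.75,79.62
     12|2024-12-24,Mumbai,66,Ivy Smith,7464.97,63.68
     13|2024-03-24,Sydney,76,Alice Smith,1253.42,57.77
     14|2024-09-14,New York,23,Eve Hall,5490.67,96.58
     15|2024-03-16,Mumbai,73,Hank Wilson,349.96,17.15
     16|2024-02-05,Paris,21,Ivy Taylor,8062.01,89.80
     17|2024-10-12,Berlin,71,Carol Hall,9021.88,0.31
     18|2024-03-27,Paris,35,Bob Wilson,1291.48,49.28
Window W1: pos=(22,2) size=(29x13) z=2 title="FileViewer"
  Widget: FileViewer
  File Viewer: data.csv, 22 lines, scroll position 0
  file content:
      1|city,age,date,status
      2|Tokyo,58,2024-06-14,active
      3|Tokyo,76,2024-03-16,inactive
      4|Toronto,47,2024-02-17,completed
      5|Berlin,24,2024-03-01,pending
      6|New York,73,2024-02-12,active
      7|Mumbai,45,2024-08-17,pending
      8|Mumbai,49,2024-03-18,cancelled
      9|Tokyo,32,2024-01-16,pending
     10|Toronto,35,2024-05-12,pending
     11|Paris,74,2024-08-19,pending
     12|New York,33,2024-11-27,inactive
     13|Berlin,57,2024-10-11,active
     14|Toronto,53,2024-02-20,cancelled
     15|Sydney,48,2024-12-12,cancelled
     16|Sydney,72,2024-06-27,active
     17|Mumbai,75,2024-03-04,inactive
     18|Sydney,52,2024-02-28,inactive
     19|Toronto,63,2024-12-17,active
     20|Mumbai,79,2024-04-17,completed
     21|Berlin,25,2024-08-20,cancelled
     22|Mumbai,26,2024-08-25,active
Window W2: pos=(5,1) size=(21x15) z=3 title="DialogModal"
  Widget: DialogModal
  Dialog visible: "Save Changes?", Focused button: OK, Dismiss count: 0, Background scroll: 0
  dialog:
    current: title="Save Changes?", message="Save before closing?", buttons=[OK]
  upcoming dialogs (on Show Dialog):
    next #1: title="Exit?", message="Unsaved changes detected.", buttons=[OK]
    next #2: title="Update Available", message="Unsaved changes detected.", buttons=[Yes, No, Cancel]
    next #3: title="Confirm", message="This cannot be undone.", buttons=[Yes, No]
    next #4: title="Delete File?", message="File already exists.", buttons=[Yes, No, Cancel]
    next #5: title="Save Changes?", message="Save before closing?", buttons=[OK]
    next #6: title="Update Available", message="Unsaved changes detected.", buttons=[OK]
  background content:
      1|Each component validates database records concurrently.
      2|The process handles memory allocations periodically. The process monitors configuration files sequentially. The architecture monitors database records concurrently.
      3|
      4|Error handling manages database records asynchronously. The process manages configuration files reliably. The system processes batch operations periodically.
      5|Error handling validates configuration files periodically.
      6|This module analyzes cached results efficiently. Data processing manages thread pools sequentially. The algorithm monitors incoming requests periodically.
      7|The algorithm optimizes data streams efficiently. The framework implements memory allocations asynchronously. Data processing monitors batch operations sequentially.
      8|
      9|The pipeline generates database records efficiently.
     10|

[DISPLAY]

     ┃The process handles┃y,age,date,status      ▲┃  
     ┃                   ┃yo,58,2024-06-14,active█┃  
     ┃Er┌─────────────┐na┃yo,76,2024-03-16,inacti░┃  
     ┃Er│Save Changes?│li┃onto,47,2024-02-17,comp░┃  
     ┃Th│Save before c│ze┃lin,24,2024-03-01,pendi░┃  
     ┃Th│     [OK]    │im┃ York,73,2024-02-12,act░┃  
     ┃  └─────────────┘  ┃bai,45,2024-08-17,pendi░┃  
   ┏━┃The pipeline genera┃bai,49,2024-03-18,cance░┃  
   ┃ ┃                   ┃yo,32,2024-01-16,pendin▼┃  
   ┠─┃                   ┃━━━━━━━━━━━━━━━━━━━━━━━━┛  
   ┃█┗━━━━━━━━━━━━━━━━━━━┛unt,score   ▲┃             
   ┃2024-02-22,Mumbai,62,Hank Brown,14█┃             
   ┃2024-06-17,Mumbai,26,Hank Jones,44░┃             
   ┃2024-08-13,Sydney,80,Dave Brown,43░┃             
   ┃2024-02-24,Berlin,23,Frank Clark,5░┃             
   ┃2024-03-10,Sydney,22,Grace Brown,9░┃             
   ┃2024-01-12,Mumbai,71,Hank Wilson,8░┃             


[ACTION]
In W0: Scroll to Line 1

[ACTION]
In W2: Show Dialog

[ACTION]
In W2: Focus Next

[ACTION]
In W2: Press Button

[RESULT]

     ┃The process handles┃y,age,date,status      ▲┃  
     ┃                   ┃yo,58,2024-06-14,active█┃  
     ┃Error handling mana┃yo,76,2024-03-16,inacti░┃  
     ┃Error handling vali┃onto,47,2024-02-17,comp░┃  
     ┃This module analyze┃lin,24,2024-03-01,pendi░┃  
     ┃The algorithm optim┃ York,73,2024-02-12,act░┃  
     ┃                   ┃bai,45,2024-08-17,pendi░┃  
   ┏━┃The pipeline genera┃bai,49,2024-03-18,cance░┃  
   ┃ ┃                   ┃yo,32,2024-01-16,pendin▼┃  
   ┠─┃                   ┃━━━━━━━━━━━━━━━━━━━━━━━━┛  
   ┃█┗━━━━━━━━━━━━━━━━━━━┛unt,score   ▲┃             
   ┃2024-02-22,Mumbai,62,Hank Brown,14█┃             
   ┃2024-06-17,Mumbai,26,Hank Jones,44░┃             
   ┃2024-08-13,Sydney,80,Dave Brown,43░┃             
   ┃2024-02-24,Berlin,23,Frank Clark,5░┃             
   ┃2024-03-10,Sydney,22,Grace Brown,9░┃             
   ┃2024-01-12,Mumbai,71,Hank Wilson,8░┃             


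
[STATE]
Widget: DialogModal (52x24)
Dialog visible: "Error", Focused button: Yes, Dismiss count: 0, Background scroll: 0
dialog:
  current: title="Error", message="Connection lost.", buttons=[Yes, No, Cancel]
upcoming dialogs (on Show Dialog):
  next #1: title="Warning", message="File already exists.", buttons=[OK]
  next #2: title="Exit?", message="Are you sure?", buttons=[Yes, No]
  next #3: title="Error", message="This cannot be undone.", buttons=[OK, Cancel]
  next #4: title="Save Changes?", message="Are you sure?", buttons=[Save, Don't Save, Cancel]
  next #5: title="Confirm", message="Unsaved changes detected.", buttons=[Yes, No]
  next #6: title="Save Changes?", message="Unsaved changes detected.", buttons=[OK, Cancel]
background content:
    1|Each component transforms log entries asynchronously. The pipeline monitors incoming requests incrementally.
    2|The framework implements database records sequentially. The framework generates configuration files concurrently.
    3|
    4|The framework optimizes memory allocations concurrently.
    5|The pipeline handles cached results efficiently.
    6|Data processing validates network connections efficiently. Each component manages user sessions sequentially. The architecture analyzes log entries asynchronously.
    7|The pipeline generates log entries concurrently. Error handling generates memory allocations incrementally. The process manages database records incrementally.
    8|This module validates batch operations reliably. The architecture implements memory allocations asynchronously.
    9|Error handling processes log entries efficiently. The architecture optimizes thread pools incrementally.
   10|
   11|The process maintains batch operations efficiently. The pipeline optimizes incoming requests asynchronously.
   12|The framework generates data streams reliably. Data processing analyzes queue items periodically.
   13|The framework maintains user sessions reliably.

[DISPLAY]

Each component transforms log entries asynchronously
The framework implements database records sequential
                                                    
The framework optimizes memory allocations concurren
The pipeline handles cached results efficiently.    
Data processing validates network connections effici
The pipeline generates log entries concurrently. Err
This module validates batch operations reliably. The
Error handling processes log entries efficiently. Th
              ┌─────────────────────┐               
The process ma│        Error        │s efficiently. 
The framework │   Connection lost.  │reliably. Data 
The framework │ [Yes]  No   Cancel  │ reliably.     
              └─────────────────────┘               
                                                    
                                                    
                                                    
                                                    
                                                    
                                                    
                                                    
                                                    
                                                    
                                                    


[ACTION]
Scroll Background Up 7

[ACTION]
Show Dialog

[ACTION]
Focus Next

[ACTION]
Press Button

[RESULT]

Each component transforms log entries asynchronously
The framework implements database records sequential
                                                    
The framework optimizes memory allocations concurren
The pipeline handles cached results efficiently.    
Data processing validates network connections effici
The pipeline generates log entries concurrently. Err
This module validates batch operations reliably. The
Error handling processes log entries efficiently. Th
                                                    
The process maintains batch operations efficiently. 
The framework generates data streams reliably. Data 
The framework maintains user sessions reliably.     
                                                    
                                                    
                                                    
                                                    
                                                    
                                                    
                                                    
                                                    
                                                    
                                                    
                                                    


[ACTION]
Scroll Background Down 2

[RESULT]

                                                    
The framework optimizes memory allocations concurren
The pipeline handles cached results efficiently.    
Data processing validates network connections effici
The pipeline generates log entries concurrently. Err
This module validates batch operations reliably. The
Error handling processes log entries efficiently. Th
                                                    
The process maintains batch operations efficiently. 
The framework generates data streams reliably. Data 
The framework maintains user sessions reliably.     
                                                    
                                                    
                                                    
                                                    
                                                    
                                                    
                                                    
                                                    
                                                    
                                                    
                                                    
                                                    
                                                    


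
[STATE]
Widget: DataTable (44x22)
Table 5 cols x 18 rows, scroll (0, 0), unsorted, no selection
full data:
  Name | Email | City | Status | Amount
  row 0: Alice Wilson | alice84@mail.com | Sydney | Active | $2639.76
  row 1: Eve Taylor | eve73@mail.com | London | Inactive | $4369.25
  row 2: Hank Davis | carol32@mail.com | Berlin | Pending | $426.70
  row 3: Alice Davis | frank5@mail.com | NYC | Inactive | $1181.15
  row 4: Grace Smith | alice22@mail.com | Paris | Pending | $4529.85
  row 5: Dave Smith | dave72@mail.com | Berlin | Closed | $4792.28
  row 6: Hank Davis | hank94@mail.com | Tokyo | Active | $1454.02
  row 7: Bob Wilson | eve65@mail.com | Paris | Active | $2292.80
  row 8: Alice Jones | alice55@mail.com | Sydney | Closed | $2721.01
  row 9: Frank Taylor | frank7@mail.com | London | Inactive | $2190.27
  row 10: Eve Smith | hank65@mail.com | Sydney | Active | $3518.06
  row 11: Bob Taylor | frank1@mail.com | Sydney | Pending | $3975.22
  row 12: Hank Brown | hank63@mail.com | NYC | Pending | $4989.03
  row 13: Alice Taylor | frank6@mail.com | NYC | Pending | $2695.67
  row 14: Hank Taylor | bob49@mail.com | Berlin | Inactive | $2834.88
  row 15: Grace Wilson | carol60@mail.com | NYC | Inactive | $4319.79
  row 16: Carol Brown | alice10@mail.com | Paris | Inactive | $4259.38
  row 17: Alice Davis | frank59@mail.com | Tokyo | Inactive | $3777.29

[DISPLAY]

Name        │Email           │City  │Status 
────────────┼────────────────┼──────┼───────
Alice Wilson│alice84@mail.com│Sydney│Active 
Eve Taylor  │eve73@mail.com  │London│Inactiv
Hank Davis  │carol32@mail.com│Berlin│Pending
Alice Davis │frank5@mail.com │NYC   │Inactiv
Grace Smith │alice22@mail.com│Paris │Pending
Dave Smith  │dave72@mail.com │Berlin│Closed 
Hank Davis  │hank94@mail.com │Tokyo │Active 
Bob Wilson  │eve65@mail.com  │Paris │Active 
Alice Jones │alice55@mail.com│Sydney│Closed 
Frank Taylor│frank7@mail.com │London│Inactiv
Eve Smith   │hank65@mail.com │Sydney│Active 
Bob Taylor  │frank1@mail.com │Sydney│Pending
Hank Brown  │hank63@mail.com │NYC   │Pending
Alice Taylor│frank6@mail.com │NYC   │Pending
Hank Taylor │bob49@mail.com  │Berlin│Inactiv
Grace Wilson│carol60@mail.com│NYC   │Inactiv
Carol Brown │alice10@mail.com│Paris │Inactiv
Alice Davis │frank59@mail.com│Tokyo │Inactiv
                                            
                                            


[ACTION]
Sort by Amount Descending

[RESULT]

Name        │Email           │City  │Status 
────────────┼────────────────┼──────┼───────
Hank Brown  │hank63@mail.com │NYC   │Pending
Dave Smith  │dave72@mail.com │Berlin│Closed 
Grace Smith │alice22@mail.com│Paris │Pending
Eve Taylor  │eve73@mail.com  │London│Inactiv
Grace Wilson│carol60@mail.com│NYC   │Inactiv
Carol Brown │alice10@mail.com│Paris │Inactiv
Bob Taylor  │frank1@mail.com │Sydney│Pending
Alice Davis │frank59@mail.com│Tokyo │Inactiv
Eve Smith   │hank65@mail.com │Sydney│Active 
Hank Taylor │bob49@mail.com  │Berlin│Inactiv
Alice Jones │alice55@mail.com│Sydney│Closed 
Alice Taylor│frank6@mail.com │NYC   │Pending
Alice Wilson│alice84@mail.com│Sydney│Active 
Bob Wilson  │eve65@mail.com  │Paris │Active 
Frank Taylor│frank7@mail.com │London│Inactiv
Hank Davis  │hank94@mail.com │Tokyo │Active 
Alice Davis │frank5@mail.com │NYC   │Inactiv
Hank Davis  │carol32@mail.com│Berlin│Pending
                                            
                                            


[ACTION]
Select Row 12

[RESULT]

Name        │Email           │City  │Status 
────────────┼────────────────┼──────┼───────
Hank Brown  │hank63@mail.com │NYC   │Pending
Dave Smith  │dave72@mail.com │Berlin│Closed 
Grace Smith │alice22@mail.com│Paris │Pending
Eve Taylor  │eve73@mail.com  │London│Inactiv
Grace Wilson│carol60@mail.com│NYC   │Inactiv
Carol Brown │alice10@mail.com│Paris │Inactiv
Bob Taylor  │frank1@mail.com │Sydney│Pending
Alice Davis │frank59@mail.com│Tokyo │Inactiv
Eve Smith   │hank65@mail.com │Sydney│Active 
Hank Taylor │bob49@mail.com  │Berlin│Inactiv
Alice Jones │alice55@mail.com│Sydney│Closed 
Alice Taylor│frank6@mail.com │NYC   │Pending
>lice Wilson│alice84@mail.com│Sydney│Active 
Bob Wilson  │eve65@mail.com  │Paris │Active 
Frank Taylor│frank7@mail.com │London│Inactiv
Hank Davis  │hank94@mail.com │Tokyo │Active 
Alice Davis │frank5@mail.com │NYC   │Inactiv
Hank Davis  │carol32@mail.com│Berlin│Pending
                                            
                                            


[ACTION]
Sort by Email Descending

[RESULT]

Name        │Email          ▼│City  │Status 
────────────┼────────────────┼──────┼───────
Hank Davis  │hank94@mail.com │Tokyo │Active 
Eve Smith   │hank65@mail.com │Sydney│Active 
Hank Brown  │hank63@mail.com │NYC   │Pending
Frank Taylor│frank7@mail.com │London│Inactiv
Alice Taylor│frank6@mail.com │NYC   │Pending
Alice Davis │frank5@mail.com │NYC   │Inactiv
Alice Davis │frank59@mail.com│Tokyo │Inactiv
Bob Taylor  │frank1@mail.com │Sydney│Pending
Eve Taylor  │eve73@mail.com  │London│Inactiv
Bob Wilson  │eve65@mail.com  │Paris │Active 
Dave Smith  │dave72@mail.com │Berlin│Closed 
Grace Wilson│carol60@mail.com│NYC   │Inactiv
>ank Davis  │carol32@mail.com│Berlin│Pending
Hank Taylor │bob49@mail.com  │Berlin│Inactiv
Alice Wilson│alice84@mail.com│Sydney│Active 
Alice Jones │alice55@mail.com│Sydney│Closed 
Grace Smith │alice22@mail.com│Paris │Pending
Carol Brown │alice10@mail.com│Paris │Inactiv
                                            
                                            


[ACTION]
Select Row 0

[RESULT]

Name        │Email          ▼│City  │Status 
────────────┼────────────────┼──────┼───────
>ank Davis  │hank94@mail.com │Tokyo │Active 
Eve Smith   │hank65@mail.com │Sydney│Active 
Hank Brown  │hank63@mail.com │NYC   │Pending
Frank Taylor│frank7@mail.com │London│Inactiv
Alice Taylor│frank6@mail.com │NYC   │Pending
Alice Davis │frank5@mail.com │NYC   │Inactiv
Alice Davis │frank59@mail.com│Tokyo │Inactiv
Bob Taylor  │frank1@mail.com │Sydney│Pending
Eve Taylor  │eve73@mail.com  │London│Inactiv
Bob Wilson  │eve65@mail.com  │Paris │Active 
Dave Smith  │dave72@mail.com │Berlin│Closed 
Grace Wilson│carol60@mail.com│NYC   │Inactiv
Hank Davis  │carol32@mail.com│Berlin│Pending
Hank Taylor │bob49@mail.com  │Berlin│Inactiv
Alice Wilson│alice84@mail.com│Sydney│Active 
Alice Jones │alice55@mail.com│Sydney│Closed 
Grace Smith │alice22@mail.com│Paris │Pending
Carol Brown │alice10@mail.com│Paris │Inactiv
                                            
                                            


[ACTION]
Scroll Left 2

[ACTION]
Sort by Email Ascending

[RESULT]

Name        │Email          ▲│City  │Status 
────────────┼────────────────┼──────┼───────
>arol Brown │alice10@mail.com│Paris │Inactiv
Grace Smith │alice22@mail.com│Paris │Pending
Alice Jones │alice55@mail.com│Sydney│Closed 
Alice Wilson│alice84@mail.com│Sydney│Active 
Hank Taylor │bob49@mail.com  │Berlin│Inactiv
Hank Davis  │carol32@mail.com│Berlin│Pending
Grace Wilson│carol60@mail.com│NYC   │Inactiv
Dave Smith  │dave72@mail.com │Berlin│Closed 
Bob Wilson  │eve65@mail.com  │Paris │Active 
Eve Taylor  │eve73@mail.com  │London│Inactiv
Bob Taylor  │frank1@mail.com │Sydney│Pending
Alice Davis │frank59@mail.com│Tokyo │Inactiv
Alice Davis │frank5@mail.com │NYC   │Inactiv
Alice Taylor│frank6@mail.com │NYC   │Pending
Frank Taylor│frank7@mail.com │London│Inactiv
Hank Brown  │hank63@mail.com │NYC   │Pending
Eve Smith   │hank65@mail.com │Sydney│Active 
Hank Davis  │hank94@mail.com │Tokyo │Active 
                                            
                                            


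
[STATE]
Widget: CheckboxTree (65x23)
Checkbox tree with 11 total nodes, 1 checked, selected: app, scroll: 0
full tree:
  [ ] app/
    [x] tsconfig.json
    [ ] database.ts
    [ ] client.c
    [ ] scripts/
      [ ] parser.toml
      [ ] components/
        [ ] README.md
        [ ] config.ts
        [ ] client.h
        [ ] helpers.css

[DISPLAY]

>[-] app/                                                        
   [x] tsconfig.json                                             
   [ ] database.ts                                               
   [ ] client.c                                                  
   [ ] scripts/                                                  
     [ ] parser.toml                                             
     [ ] components/                                             
       [ ] README.md                                             
       [ ] config.ts                                             
       [ ] client.h                                              
       [ ] helpers.css                                           
                                                                 
                                                                 
                                                                 
                                                                 
                                                                 
                                                                 
                                                                 
                                                                 
                                                                 
                                                                 
                                                                 
                                                                 


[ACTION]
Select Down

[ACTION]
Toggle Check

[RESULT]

 [ ] app/                                                        
>  [ ] tsconfig.json                                             
   [ ] database.ts                                               
   [ ] client.c                                                  
   [ ] scripts/                                                  
     [ ] parser.toml                                             
     [ ] components/                                             
       [ ] README.md                                             
       [ ] config.ts                                             
       [ ] client.h                                              
       [ ] helpers.css                                           
                                                                 
                                                                 
                                                                 
                                                                 
                                                                 
                                                                 
                                                                 
                                                                 
                                                                 
                                                                 
                                                                 
                                                                 


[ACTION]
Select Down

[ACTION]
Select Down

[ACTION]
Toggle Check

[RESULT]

 [-] app/                                                        
   [ ] tsconfig.json                                             
   [ ] database.ts                                               
>  [x] client.c                                                  
   [ ] scripts/                                                  
     [ ] parser.toml                                             
     [ ] components/                                             
       [ ] README.md                                             
       [ ] config.ts                                             
       [ ] client.h                                              
       [ ] helpers.css                                           
                                                                 
                                                                 
                                                                 
                                                                 
                                                                 
                                                                 
                                                                 
                                                                 
                                                                 
                                                                 
                                                                 
                                                                 
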